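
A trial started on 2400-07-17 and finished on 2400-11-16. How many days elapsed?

July 2400: 31 − 17 = 14 days remain.
Then August (31), September (30), October (31): 31 + 30 + 31 = 92 days.
November 1–16, 2400: 16 days.
Total: 14 + 92 + 16 = 122 days.

122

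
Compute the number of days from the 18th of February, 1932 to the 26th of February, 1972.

14618

From February 18, 1932 to February 18, 1972: 40 years, of which 10 contain a Feb 29 — 30×365 + 10×366 = 14610 days.
Within February 1972: 26 − 18 = 8 days.
Total: 14618 days.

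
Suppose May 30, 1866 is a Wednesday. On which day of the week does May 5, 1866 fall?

Count forward from the earlier date (May 5, 1866) to the later (May 30, 1866):
Within May 1866: 30 − 5 = 25 days.
25 mod 7 = 4, so 4 days before Wednesday is Saturday.

Saturday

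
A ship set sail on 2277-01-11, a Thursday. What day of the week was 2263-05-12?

Tuesday

Count forward from the earlier date (May 12, 2263) to the later (January 11, 2277):
Day-of-year of May 12, 2263: 132.
Day-of-year of January 11, 2277: 11.
2263 has 365 days, so 365 − 132 = 233 days remain in 2263.
Full years 2264–2276: 9 common + 4 leap = 9×365 + 4×366 = 4749 days.
Total: 233 + 4749 + 11 = 4993 days.
4993 mod 7 = 2, so 2 days before Thursday is Tuesday.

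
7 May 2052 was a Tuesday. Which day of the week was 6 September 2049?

Monday

Count forward from the earlier date (September 6, 2049) to the later (May 7, 2052):
September 6, 2049 → September 6, 2050: 365 days.
September 6, 2050 → September 6, 2051: 365 days.
September 2051: 30 − 6 = 24 days remain.
Then October (31), November (30), December (31), January (31), February 2052 (29), March (31), April (30): 31 + 30 + 31 + 31 + 29 + 31 + 30 = 213 days.
May 1–7, 2052: 7 days.
Residual: 244 days.
Total: 974 days.
974 mod 7 = 1, so 1 day before Tuesday is Monday.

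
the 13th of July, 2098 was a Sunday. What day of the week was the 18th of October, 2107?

Day-of-year of July 13, 2098: 194.
Day-of-year of October 18, 2107: 291.
2098 has 365 days, so 365 − 194 = 171 days remain in 2098.
Full years 2099–2106: 7 common + 1 leap = 7×365 + 1×366 = 2921 days.
Total: 171 + 2921 + 291 = 3383 days.
3383 mod 7 = 2, so 2 days after Sunday is Tuesday.

Tuesday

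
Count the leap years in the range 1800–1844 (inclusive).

11

Years divisible by 4 in [1800, 1844]: 1800, 1804, 1808, 1812, 1816, 1820, 1824, 1828, 1832, 1836, 1840, 1844.
Of these, 1800 is divisible by 100 but not 400, so not leap.
Leap years: 12 − 1 = 11.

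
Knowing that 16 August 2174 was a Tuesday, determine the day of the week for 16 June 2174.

Thursday

Count forward from the earlier date (June 16, 2174) to the later (August 16, 2174):
June 2174: 30 − 16 = 14 days remain.
Then July (31): 31 days.
August 1–16, 2174: 16 days.
Total: 14 + 31 + 16 = 61 days.
61 mod 7 = 5, so 5 days before Tuesday is Thursday.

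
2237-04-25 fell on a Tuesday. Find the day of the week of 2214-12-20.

Tuesday

Count forward from the earlier date (December 20, 2214) to the later (April 25, 2237):
Day-of-year of December 20, 2214: 354.
Day-of-year of April 25, 2237: 115.
2214 has 365 days, so 365 − 354 = 11 days remain in 2214.
Full years 2215–2236: 16 common + 6 leap = 16×365 + 6×366 = 8036 days.
Total: 11 + 8036 + 115 = 8162 days.
8162 is a multiple of 7, so 2214-12-20 falls on the same weekday: Tuesday.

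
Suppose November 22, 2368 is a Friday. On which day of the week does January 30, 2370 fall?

November 22, 2368 → November 22, 2369: 365 days.
November 2369: 30 − 22 = 8 days remain.
Then December (31): 31 days.
January 1–30, 2370: 30 days.
Residual: 69 days.
Total: 434 days.
434 is a multiple of 7, so January 30, 2370 falls on the same weekday: Friday.

Friday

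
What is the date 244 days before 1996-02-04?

1995-06-05

Count 244 days before February 4, 1996:
June 1995: 30 − 5 = 25 days remain.
Then July (31), August (31), September (30), October (31), November (30), December (31), January (31): 31 + 31 + 30 + 31 + 30 + 31 + 31 = 215 days.
February 1–4, 1996: 4 days (1996 is a leap year).
Total: 25 + 215 + 4 = 244 days.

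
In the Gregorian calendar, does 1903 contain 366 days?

No

1903 is not a leap year.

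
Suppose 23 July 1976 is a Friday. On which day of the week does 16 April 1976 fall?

Friday

Count forward from the earlier date (April 16, 1976) to the later (July 23, 1976):
April 1976: 30 − 16 = 14 days remain.
Then May (31), June (30): 31 + 30 = 61 days.
July 1–23, 1976: 23 days.
Total: 14 + 61 + 23 = 98 days.
98 is a multiple of 7, so 16 April 1976 falls on the same weekday: Friday.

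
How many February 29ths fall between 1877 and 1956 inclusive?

19

Years divisible by 4: 1880, 1884, …, 1956 — 20 in all.
Of these, 1900 is divisible by 100 but not 400, so not leap.
Leap years: 20 − 1 = 19.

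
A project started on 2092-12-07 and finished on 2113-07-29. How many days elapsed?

7538

Day-of-year of December 7, 2092: 342.
Day-of-year of July 29, 2113: 210.
2092 has 366 days, so 366 − 342 = 24 days remain in 2092.
Full years 2093–2112: 16 common + 4 leap = 16×365 + 4×366 = 7304 days.
Total: 24 + 7304 + 210 = 7538 days.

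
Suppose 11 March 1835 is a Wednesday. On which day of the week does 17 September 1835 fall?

March 1835: 31 − 11 = 20 days remain.
Then April (30), May (31), June (30), July (31), August (31): 30 + 31 + 30 + 31 + 31 = 153 days.
September 1–17, 1835: 17 days.
Total: 20 + 153 + 17 = 190 days.
190 mod 7 = 1, so 1 day after Wednesday is Thursday.

Thursday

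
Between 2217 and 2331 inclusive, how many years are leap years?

27

Years divisible by 4: 2220, 2224, …, 2328 — 28 in all.
Of these, 2300 is divisible by 100 but not 400, so not leap.
Leap years: 28 − 1 = 27.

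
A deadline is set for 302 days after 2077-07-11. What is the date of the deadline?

2078-05-09

Count 302 days after July 11, 2077:
July 2077: 31 − 11 = 20 days remain.
Then 9 full months totalling 273 days.
May 1–9, 2078: 9 days.
Residual: 302 days.
Total: 302 days.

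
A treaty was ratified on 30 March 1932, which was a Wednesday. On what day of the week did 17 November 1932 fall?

March 1932: 31 − 30 = 1 day remains.
Then April (30), May (31), June (30), July (31), August (31), September (30), October (31): 30 + 31 + 30 + 31 + 31 + 30 + 31 = 214 days.
November 1–17, 1932: 17 days.
Total: 1 + 214 + 17 = 232 days.
232 mod 7 = 1, so 1 day after Wednesday is Thursday.

Thursday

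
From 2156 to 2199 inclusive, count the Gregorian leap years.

11

Years divisible by 4 in [2156, 2199]: 2156, 2160, 2164, 2168, 2172, 2176, 2180, 2184, 2188, 2192, 2196.
No century exceptions apply. Count: 11.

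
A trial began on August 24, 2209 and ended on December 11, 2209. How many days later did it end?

109

August 2209: 31 − 24 = 7 days remain.
Then September (30), October (31), November (30): 30 + 31 + 30 = 91 days.
December 1–11, 2209: 11 days.
Total: 7 + 91 + 11 = 109 days.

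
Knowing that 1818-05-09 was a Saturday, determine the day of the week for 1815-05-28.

Sunday

Count forward from the earlier date (May 28, 1815) to the later (May 9, 1818):
May 28, 1815 → May 28, 1816: 366 days (1816 is a leap year).
May 28, 1816 → May 28, 1817: 365 days.
May 1817: 31 − 28 = 3 days remain.
Then 11 full months totalling 334 days.
May 1–9, 1818: 9 days.
Residual: 346 days.
Total: 1077 days.
1077 mod 7 = 6, so 6 days before Saturday is Sunday.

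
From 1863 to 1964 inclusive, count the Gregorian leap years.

25

Years divisible by 4: 1864, 1868, …, 1964 — 26 in all.
Of these, 1900 is divisible by 100 but not 400, so not leap.
Leap years: 26 − 1 = 25.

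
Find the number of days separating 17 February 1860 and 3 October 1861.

594

February 1860: 29 − 17 = 12 days remain (1860 is a leap year, so February has 29 days).
Then 19 full months totalling 579 days.
October 1–3, 1861: 3 days.
Total: 12 + 579 + 3 = 594 days.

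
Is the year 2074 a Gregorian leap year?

2074 is not a leap year.

No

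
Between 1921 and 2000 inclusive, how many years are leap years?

20

Years divisible by 4: 1924, 1928, …, 2000 — 20 in all.
2000 is divisible by 400, so still leap.
No century exceptions apply. Count: 20.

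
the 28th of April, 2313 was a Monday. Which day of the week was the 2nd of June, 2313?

April 2313: 30 − 28 = 2 days remain.
Then May (31): 31 days.
June 1–2, 2313: 2 days.
Total: 2 + 31 + 2 = 35 days.
35 is a multiple of 7, so the 2nd of June, 2313 falls on the same weekday: Monday.

Monday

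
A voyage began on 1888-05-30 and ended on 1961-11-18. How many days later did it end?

26834

From May 30, 1888 to May 30, 1961: 73 years, of which 17 contain a Feb 29 — 56×365 + 17×366 = 26662 days.
(1900 is not a leap year (divisible by 100 but not 400).)
May 1961: 31 − 30 = 1 day remains.
Then June (30), July (31), August (31), September (30), October (31): 30 + 31 + 31 + 30 + 31 = 153 days.
November 1–18, 1961: 18 days.
Residual: 172 days.
Total: 26834 days.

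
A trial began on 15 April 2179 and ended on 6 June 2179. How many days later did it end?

52

April 2179: 30 − 15 = 15 days remain.
Then May (31): 31 days.
June 1–6, 2179: 6 days.
Total: 15 + 31 + 6 = 52 days.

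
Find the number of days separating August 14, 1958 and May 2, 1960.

August 1958: 31 − 14 = 17 days remain.
Then 20 full months totalling 608 days.
May 1–2, 1960: 2 days.
Total: 17 + 608 + 2 = 627 days.

627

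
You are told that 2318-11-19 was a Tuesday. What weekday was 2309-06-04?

Count forward from the earlier date (June 4, 2309) to the later (November 19, 2318):
Day-of-year of June 4, 2309: 155.
Day-of-year of November 19, 2318: 323.
2309 has 365 days, so 365 − 155 = 210 days remain in 2309.
Full years 2310–2317: 6 common + 2 leap = 6×365 + 2×366 = 2922 days.
Total: 210 + 2922 + 323 = 3455 days.
3455 mod 7 = 4, so 4 days before Tuesday is Friday.

Friday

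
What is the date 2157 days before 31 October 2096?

5 December 2090

Count 2157 days before October 31, 2096:
Day-of-year of December 5, 2090: 339.
Day-of-year of October 31, 2096: 305.
2090 has 365 days, so 365 − 339 = 26 days remain in 2090.
Full years: 2091: 365; 2092: 366; 2093: 365; 2094: 365; 2095: 365. Sum = 1826.
Total: 26 + 1826 + 305 = 2157 days.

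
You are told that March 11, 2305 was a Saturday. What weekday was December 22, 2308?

March 11, 2305 → March 11, 2306: 365 days.
March 11, 2306 → March 11, 2307: 365 days.
March 11, 2307 → March 11, 2308: 366 days (2308 is a leap year).
March 2308: 31 − 11 = 20 days remain.
Then April (30), May (31), June (30), July (31), August (31), September (30), October (31), November (30): 30 + 31 + 30 + 31 + 31 + 30 + 31 + 30 = 244 days.
December 1–22, 2308: 22 days.
Residual: 286 days.
Total: 1382 days.
1382 mod 7 = 3, so 3 days after Saturday is Tuesday.

Tuesday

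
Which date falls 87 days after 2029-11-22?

2030-02-17

Count 87 days after November 22, 2029:
November 2029: 30 − 22 = 8 days remain.
Then December (31), January (31): 31 + 31 = 62 days.
February 1–17, 2030: 17 days (2030 is not a leap year).
Total: 8 + 62 + 17 = 87 days.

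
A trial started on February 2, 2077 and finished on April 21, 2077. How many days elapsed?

February 2077: 28 − 2 = 26 days remain (2077 is not a leap year, so February has 28 days).
Then March (31): 31 days.
April 1–21, 2077: 21 days.
Total: 26 + 31 + 21 = 78 days.

78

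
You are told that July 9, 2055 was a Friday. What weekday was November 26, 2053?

Count forward from the earlier date (November 26, 2053) to the later (July 9, 2055):
Day-of-year of November 26, 2053: 330.
Day-of-year of July 9, 2055: 190.
2053 has 365 days, so 365 − 330 = 35 days remain in 2053.
Full years: 2054: 365. Sum = 365.
Total: 35 + 365 + 190 = 590 days.
590 mod 7 = 2, so 2 days before Friday is Wednesday.

Wednesday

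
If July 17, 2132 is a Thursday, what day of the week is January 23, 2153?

Day-of-year of July 17, 2132: 199.
Day-of-year of January 23, 2153: 23.
2132 has 366 days, so 366 − 199 = 167 days remain in 2132.
Full years 2133–2152: 15 common + 5 leap = 15×365 + 5×366 = 7305 days.
Total: 167 + 7305 + 23 = 7495 days.
7495 mod 7 = 5, so 5 days after Thursday is Tuesday.

Tuesday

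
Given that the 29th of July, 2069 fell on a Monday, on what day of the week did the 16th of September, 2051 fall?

Saturday

Count forward from the earlier date (September 16, 2051) to the later (July 29, 2069):
From September 16, 2051 to September 16, 2068: 17 years, of which 5 contain a Feb 29 — 12×365 + 5×366 = 6210 days.
September 2068: 30 − 16 = 14 days remain.
Then 9 full months totalling 273 days.
July 1–29, 2069: 29 days.
Residual: 316 days.
Total: 6526 days.
6526 mod 7 = 2, so 2 days before Monday is Saturday.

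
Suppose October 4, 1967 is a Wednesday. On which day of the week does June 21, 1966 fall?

Count forward from the earlier date (June 21, 1966) to the later (October 4, 1967):
June 21, 1966 → June 21, 1967: 365 days.
June 1967: 30 − 21 = 9 days remain.
Then July (31), August (31), September (30): 31 + 31 + 30 = 92 days.
October 1–4, 1967: 4 days.
Residual: 105 days.
Total: 470 days.
470 mod 7 = 1, so 1 day before Wednesday is Tuesday.

Tuesday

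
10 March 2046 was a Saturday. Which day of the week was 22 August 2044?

Monday

Count forward from the earlier date (August 22, 2044) to the later (March 10, 2046):
August 2044: 31 − 22 = 9 days remain.
Then 18 full months totalling 546 days.
March 1–10, 2046: 10 days.
Total: 9 + 546 + 10 = 565 days.
565 mod 7 = 5, so 5 days before Saturday is Monday.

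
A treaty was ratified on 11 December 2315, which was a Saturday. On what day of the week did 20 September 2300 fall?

Thursday

Count forward from the earlier date (September 20, 2300) to the later (December 11, 2315):
Day-of-year of September 20, 2300: 263.
Day-of-year of December 11, 2315: 345.
2300 has 365 days, so 365 − 263 = 102 days remain in 2300.
Full years 2301–2314: 11 common + 3 leap = 11×365 + 3×366 = 5113 days.
Total: 102 + 5113 + 345 = 5560 days.
5560 mod 7 = 2, so 2 days before Saturday is Thursday.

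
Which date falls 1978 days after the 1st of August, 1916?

the 31st of December, 1921

Count 1978 days after August 1, 1916:
August 1, 1916 → August 1, 1917: 365 days.
August 1, 1917 → August 1, 1918: 365 days.
August 1, 1918 → August 1, 1919: 365 days.
August 1, 1919 → August 1, 1920: 366 days (1920 is a leap year).
August 1, 1920 → August 1, 1921: 365 days.
August 1921: 31 − 1 = 30 days remain.
Then September (30), October (31), November (30): 30 + 31 + 30 = 91 days.
December 1–31, 1921: 31 days.
Residual: 152 days.
Total: 1978 days.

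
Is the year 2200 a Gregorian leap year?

No

2200 is not a leap year (divisible by 100 but not 400).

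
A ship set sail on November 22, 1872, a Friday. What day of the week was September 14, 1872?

Saturday

Count forward from the earlier date (September 14, 1872) to the later (November 22, 1872):
September 1872: 30 − 14 = 16 days remain.
Then October (31): 31 days.
November 1–22, 1872: 22 days.
Total: 16 + 31 + 22 = 69 days.
69 mod 7 = 6, so 6 days before Friday is Saturday.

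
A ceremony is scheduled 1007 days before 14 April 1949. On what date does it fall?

12 July 1946

Count 1007 days before April 14, 1949:
July 12, 1946 → July 12, 1947: 365 days.
July 12, 1947 → July 12, 1948: 366 days (1948 is a leap year).
July 1948: 31 − 12 = 19 days remain.
Then August (31), September (30), October (31), November (30), December (31), January (31), February 1949 (28), March (31): 31 + 30 + 31 + 30 + 31 + 31 + 28 + 31 = 243 days.
April 1–14, 1949: 14 days.
Residual: 276 days.
Total: 1007 days.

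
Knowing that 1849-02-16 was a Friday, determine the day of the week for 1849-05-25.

Friday

February 1849: 28 − 16 = 12 days remain (1849 is not a leap year, so February has 28 days).
Then March (31), April (30): 31 + 30 = 61 days.
May 1–25, 1849: 25 days.
Total: 12 + 61 + 25 = 98 days.
98 is a multiple of 7, so 1849-05-25 falls on the same weekday: Friday.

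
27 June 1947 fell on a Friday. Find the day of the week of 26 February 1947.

Count forward from the earlier date (February 26, 1947) to the later (June 27, 1947):
February 1947: 28 − 26 = 2 days remain (1947 is not a leap year, so February has 28 days).
Then March (31), April (30), May (31): 31 + 30 + 31 = 92 days.
June 1–27, 1947: 27 days.
Total: 2 + 92 + 27 = 121 days.
121 mod 7 = 2, so 2 days before Friday is Wednesday.

Wednesday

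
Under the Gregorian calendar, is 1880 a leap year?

Yes

1880 is a leap year.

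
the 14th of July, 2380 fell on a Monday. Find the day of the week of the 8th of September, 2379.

Saturday

Count forward from the earlier date (September 8, 2379) to the later (July 14, 2380):
September 2379: 30 − 8 = 22 days remain.
Then 9 full months totalling 274 days.
July 1–14, 2380: 14 days.
Residual: 310 days.
Total: 310 days.
310 mod 7 = 2, so 2 days before Monday is Saturday.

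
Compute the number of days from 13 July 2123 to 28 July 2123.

Within July 2123: 28 − 13 = 15 days.

15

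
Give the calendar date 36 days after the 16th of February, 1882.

the 24th of March, 1882

Count 36 days after February 16, 1882:
February 1882: 28 − 16 = 12 days remain (1882 is not a leap year, so February has 28 days).
March 1–24, 1882: 24 days.
Total: 12 + 24 = 36 days.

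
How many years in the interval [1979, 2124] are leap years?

36

Years divisible by 4: 1980, 1984, …, 2124 — 37 in all.
Of these, 2100 is divisible by 100 but not 400, so not leap.
2000 is divisible by 400, so still leap.
Leap years: 37 − 1 = 36.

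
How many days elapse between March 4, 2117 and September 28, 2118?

573

March 2117: 31 − 4 = 27 days remain.
Then 17 full months totalling 518 days.
September 1–28, 2118: 28 days.
Total: 27 + 518 + 28 = 573 days.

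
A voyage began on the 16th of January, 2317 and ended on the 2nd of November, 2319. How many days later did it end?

1020

January 2317: 31 − 16 = 15 days remain.
Then 33 full months totalling 1003 days.
November 1–2, 2319: 2 days.
Total: 15 + 1003 + 2 = 1020 days.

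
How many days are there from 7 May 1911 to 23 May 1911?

16

Within May 1911: 23 − 7 = 16 days.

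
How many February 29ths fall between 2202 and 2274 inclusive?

Years divisible by 4: 2204, 2208, …, 2272 — 18 in all.
No century exceptions apply. Count: 18.

18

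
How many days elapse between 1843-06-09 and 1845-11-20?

Day-of-year of June 9, 1843: 160.
Day-of-year of November 20, 1845: 324.
1843 has 365 days, so 365 − 160 = 205 days remain in 1843.
Full years: 1844: 366. Sum = 366.
Total: 205 + 366 + 324 = 895 days.

895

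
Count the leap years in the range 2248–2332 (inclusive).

Years divisible by 4: 2248, 2252, …, 2332 — 22 in all.
Of these, 2300 is divisible by 100 but not 400, so not leap.
Leap years: 22 − 1 = 21.

21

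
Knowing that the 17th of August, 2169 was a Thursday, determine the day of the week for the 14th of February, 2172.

Friday

August 17, 2169 → August 17, 2170: 365 days.
August 17, 2170 → August 17, 2171: 365 days.
August 2171: 31 − 17 = 14 days remain.
Then September (30), October (31), November (30), December (31), January (31): 30 + 31 + 30 + 31 + 31 = 153 days.
February 1–14, 2172: 14 days (2172 is a leap year).
Residual: 181 days.
Total: 911 days.
911 mod 7 = 1, so 1 day after Thursday is Friday.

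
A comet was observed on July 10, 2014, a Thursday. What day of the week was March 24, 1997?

Monday

Count forward from the earlier date (March 24, 1997) to the later (July 10, 2014):
Day-of-year of March 24, 1997: 83.
Day-of-year of July 10, 2014: 191.
1997 has 365 days, so 365 − 83 = 282 days remain in 1997.
Full years 1998–2013: 12 common + 4 leap = 12×365 + 4×366 = 5844 days.
Total: 282 + 5844 + 191 = 6317 days.
6317 mod 7 = 3, so 3 days before Thursday is Monday.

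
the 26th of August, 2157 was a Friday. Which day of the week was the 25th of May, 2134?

Count forward from the earlier date (May 25, 2134) to the later (August 26, 2157):
From May 25, 2134 to May 25, 2157: 23 years, of which 6 contain a Feb 29 — 17×365 + 6×366 = 8401 days.
May 2157: 31 − 25 = 6 days remain.
Then June (30), July (31): 30 + 31 = 61 days.
August 1–26, 2157: 26 days.
Residual: 93 days.
Total: 8494 days.
8494 mod 7 = 3, so 3 days before Friday is Tuesday.

Tuesday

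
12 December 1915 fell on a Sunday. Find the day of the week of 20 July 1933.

Thursday

Day-of-year of December 12, 1915: 346.
Day-of-year of July 20, 1933: 201.
1915 has 365 days, so 365 − 346 = 19 days remain in 1915.
Full years 1916–1932: 12 common + 5 leap = 12×365 + 5×366 = 6210 days.
Total: 19 + 6210 + 201 = 6430 days.
6430 mod 7 = 4, so 4 days after Sunday is Thursday.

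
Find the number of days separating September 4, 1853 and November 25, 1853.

September 1853: 30 − 4 = 26 days remain.
Then October (31): 31 days.
November 1–25, 1853: 25 days.
Total: 26 + 31 + 25 = 82 days.

82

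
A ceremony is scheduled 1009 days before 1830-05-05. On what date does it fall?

1827-07-31

Count 1009 days before May 5, 1830:
July 31, 1827 → July 31, 1828: 366 days (1828 is a leap year).
July 31, 1828 → July 31, 1829: 365 days.
July 1829: 31 − 31 = 0 days remain.
Then 9 full months totalling 273 days.
May 1–5, 1830: 5 days.
Residual: 278 days.
Total: 1009 days.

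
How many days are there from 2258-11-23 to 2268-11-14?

From November 23, 2258 to November 23, 2267: 9 years, of which 2 contain a Feb 29 — 7×365 + 2×366 = 3287 days.
November 2267: 30 − 23 = 7 days remain.
Then 11 full months totalling 336 days.
November 1–14, 2268: 14 days.
Residual: 357 days.
Total: 3644 days.

3644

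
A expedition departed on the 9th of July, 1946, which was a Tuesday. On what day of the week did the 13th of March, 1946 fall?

Wednesday

Count forward from the earlier date (March 13, 1946) to the later (July 9, 1946):
March 1946: 31 − 13 = 18 days remain.
Then April (30), May (31), June (30): 30 + 31 + 30 = 91 days.
July 1–9, 1946: 9 days.
Total: 18 + 91 + 9 = 118 days.
118 mod 7 = 6, so 6 days before Tuesday is Wednesday.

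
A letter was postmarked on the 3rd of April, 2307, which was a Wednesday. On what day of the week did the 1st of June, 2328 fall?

Friday

From April 3, 2307 to April 3, 2328: 21 years, of which 6 contain a Feb 29 — 15×365 + 6×366 = 7671 days.
April 2328: 30 − 3 = 27 days remain.
Then May (31): 31 days.
June 1, 2328: 1 day.
Residual: 59 days.
Total: 7730 days.
7730 mod 7 = 2, so 2 days after Wednesday is Friday.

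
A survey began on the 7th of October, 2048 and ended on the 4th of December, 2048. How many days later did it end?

58

October 2048: 31 − 7 = 24 days remain.
Then November (30): 30 days.
December 1–4, 2048: 4 days.
Total: 24 + 30 + 4 = 58 days.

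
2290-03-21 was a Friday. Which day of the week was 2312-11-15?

From March 21, 2290 to March 21, 2312: 22 years, of which 5 contain a Feb 29 — 17×365 + 5×366 = 8035 days.
(2300 is not a leap year (divisible by 100 but not 400).)
March 2312: 31 − 21 = 10 days remain.
Then April (30), May (31), June (30), July (31), August (31), September (30), October (31): 30 + 31 + 30 + 31 + 31 + 30 + 31 = 214 days.
November 1–15, 2312: 15 days.
Residual: 239 days.
Total: 8274 days.
8274 is a multiple of 7, so 2312-11-15 falls on the same weekday: Friday.

Friday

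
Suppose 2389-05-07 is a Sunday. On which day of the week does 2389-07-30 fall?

Sunday

May 2389: 31 − 7 = 24 days remain.
Then June (30): 30 days.
July 1–30, 2389: 30 days.
Total: 24 + 30 + 30 = 84 days.
84 is a multiple of 7, so 2389-07-30 falls on the same weekday: Sunday.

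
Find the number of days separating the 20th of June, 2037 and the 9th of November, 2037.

142

June 2037: 30 − 20 = 10 days remain.
Then July (31), August (31), September (30), October (31): 31 + 31 + 30 + 31 = 123 days.
November 1–9, 2037: 9 days.
Total: 10 + 123 + 9 = 142 days.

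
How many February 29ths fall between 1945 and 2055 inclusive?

Years divisible by 4: 1948, 1952, …, 2052 — 27 in all.
2000 is divisible by 400, so still leap.
No century exceptions apply. Count: 27.

27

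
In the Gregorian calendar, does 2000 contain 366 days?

2000 is a leap year (divisible by 400).

Yes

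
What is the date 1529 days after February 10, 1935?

April 19, 1939

Count 1529 days after February 10, 1935:
February 10, 1935 → February 10, 1936: 365 days.
February 10, 1936 → February 10, 1937: 366 days (1936 is a leap year).
February 10, 1937 → February 10, 1938: 365 days.
February 10, 1938 → February 10, 1939: 365 days.
February 1939: 28 − 10 = 18 days remain (1939 is not a leap year, so February has 28 days).
Then March (31): 31 days.
April 1–19, 1939: 19 days.
Residual: 68 days.
Total: 1529 days.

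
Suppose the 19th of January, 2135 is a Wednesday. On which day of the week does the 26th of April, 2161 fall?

Sunday

From January 19, 2135 to January 19, 2161: 26 years, of which 7 contain a Feb 29 — 19×365 + 7×366 = 9497 days.
January 2161: 31 − 19 = 12 days remain.
Then February 2161 (28), March (31): 28 + 31 = 59 days.
April 1–26, 2161: 26 days.
Residual: 97 days.
Total: 9594 days.
9594 mod 7 = 4, so 4 days after Wednesday is Sunday.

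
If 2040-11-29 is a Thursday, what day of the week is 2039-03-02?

Wednesday

Count forward from the earlier date (March 2, 2039) to the later (November 29, 2040):
March 2, 2039 → March 2, 2040: 366 days (2040 is a leap year).
March 2040: 31 − 2 = 29 days remain.
Then April (30), May (31), June (30), July (31), August (31), September (30), October (31): 30 + 31 + 30 + 31 + 31 + 30 + 31 = 214 days.
November 1–29, 2040: 29 days.
Residual: 272 days.
Total: 638 days.
638 mod 7 = 1, so 1 day before Thursday is Wednesday.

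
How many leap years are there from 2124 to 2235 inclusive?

27

Years divisible by 4: 2124, 2128, …, 2232 — 28 in all.
Of these, 2200 is divisible by 100 but not 400, so not leap.
Leap years: 28 − 1 = 27.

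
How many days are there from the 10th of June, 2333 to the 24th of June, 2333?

Within June 2333: 24 − 10 = 14 days.

14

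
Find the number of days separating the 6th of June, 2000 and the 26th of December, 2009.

From June 6, 2000 to June 6, 2009: 9 years, of which 2 contain a Feb 29 — 7×365 + 2×366 = 3287 days.
June 2009: 30 − 6 = 24 days remain.
Then July (31), August (31), September (30), October (31), November (30): 31 + 31 + 30 + 31 + 30 = 153 days.
December 1–26, 2009: 26 days.
Residual: 203 days.
Total: 3490 days.

3490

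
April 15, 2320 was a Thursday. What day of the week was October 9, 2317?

Tuesday

Count forward from the earlier date (October 9, 2317) to the later (April 15, 2320):
October 9, 2317 → October 9, 2318: 365 days.
October 9, 2318 → October 9, 2319: 365 days.
October 2319: 31 − 9 = 22 days remain.
Then November (30), December (31), January (31), February 2320 (29), March (31): 30 + 31 + 31 + 29 + 31 = 152 days.
April 1–15, 2320: 15 days.
Residual: 189 days.
Total: 919 days.
919 mod 7 = 2, so 2 days before Thursday is Tuesday.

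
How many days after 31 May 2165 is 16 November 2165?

May 2165: 31 − 31 = 0 days remain.
Then June (30), July (31), August (31), September (30), October (31): 30 + 31 + 31 + 30 + 31 = 153 days.
November 1–16, 2165: 16 days.
Total: 0 + 153 + 16 = 169 days.

169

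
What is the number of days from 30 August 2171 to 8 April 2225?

19579

From August 30, 2171 to August 30, 2224: 53 years, of which 13 contain a Feb 29 — 40×365 + 13×366 = 19358 days.
(2200 is not a leap year (divisible by 100 but not 400).)
August 2224: 31 − 30 = 1 day remains.
Then September (30), October (31), November (30), December (31), January (31), February 2225 (28), March (31): 30 + 31 + 30 + 31 + 31 + 28 + 31 = 212 days.
April 1–8, 2225: 8 days.
Residual: 221 days.
Total: 19579 days.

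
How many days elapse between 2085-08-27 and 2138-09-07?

Day-of-year of August 27, 2085: 239.
Day-of-year of September 7, 2138: 250.
2085 has 365 days, so 365 − 239 = 126 days remain in 2085.
Full years 2086–2137: 40 common + 12 leap = 40×365 + 12×366 = 18992 days.
Total: 126 + 18992 + 250 = 19368 days.

19368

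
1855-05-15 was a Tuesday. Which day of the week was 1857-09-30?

Wednesday

Day-of-year of May 15, 1855: 135.
Day-of-year of September 30, 1857: 273.
1855 has 365 days, so 365 − 135 = 230 days remain in 1855.
Full years: 1856: 366. Sum = 366.
Total: 230 + 366 + 273 = 869 days.
869 mod 7 = 1, so 1 day after Tuesday is Wednesday.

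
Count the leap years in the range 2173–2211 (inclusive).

Years divisible by 4 in [2173, 2211]: 2176, 2180, 2184, 2188, 2192, 2196, 2200, 2204, 2208.
Of these, 2200 is divisible by 100 but not 400, so not leap.
Leap years: 9 − 1 = 8.

8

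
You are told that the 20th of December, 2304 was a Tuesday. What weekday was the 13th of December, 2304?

Count forward from the earlier date (December 13, 2304) to the later (December 20, 2304):
Within December 2304: 20 − 13 = 7 days.
7 is a multiple of 7, so the 13th of December, 2304 falls on the same weekday: Tuesday.

Tuesday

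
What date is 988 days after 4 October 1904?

19 June 1907

Count 988 days after October 4, 1904:
October 4, 1904 → October 4, 1905: 365 days.
October 4, 1905 → October 4, 1906: 365 days.
October 1906: 31 − 4 = 27 days remain.
Then November (30), December (31), January (31), February 1907 (28), March (31), April (30), May (31): 30 + 31 + 31 + 28 + 31 + 30 + 31 = 212 days.
June 1–19, 1907: 19 days.
Residual: 258 days.
Total: 988 days.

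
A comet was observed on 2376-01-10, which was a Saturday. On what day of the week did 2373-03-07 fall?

Count forward from the earlier date (March 7, 2373) to the later (January 10, 2376):
Day-of-year of March 7, 2373: 66.
Day-of-year of January 10, 2376: 10.
2373 has 365 days, so 365 − 66 = 299 days remain in 2373.
Full years: 2374: 365; 2375: 365. Sum = 730.
Total: 299 + 730 + 10 = 1039 days.
1039 mod 7 = 3, so 3 days before Saturday is Wednesday.

Wednesday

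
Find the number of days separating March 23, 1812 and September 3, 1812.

164

March 1812: 31 − 23 = 8 days remain.
Then April (30), May (31), June (30), July (31), August (31): 30 + 31 + 30 + 31 + 31 = 153 days.
September 1–3, 1812: 3 days.
Total: 8 + 153 + 3 = 164 days.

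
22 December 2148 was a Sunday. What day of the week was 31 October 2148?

Thursday

Count forward from the earlier date (October 31, 2148) to the later (December 22, 2148):
October 2148: 31 − 31 = 0 days remain.
Then November (30): 30 days.
December 1–22, 2148: 22 days.
Total: 0 + 30 + 22 = 52 days.
52 mod 7 = 3, so 3 days before Sunday is Thursday.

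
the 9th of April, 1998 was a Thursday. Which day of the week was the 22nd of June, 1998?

Monday

April 1998: 30 − 9 = 21 days remain.
Then May (31): 31 days.
June 1–22, 1998: 22 days.
Total: 21 + 31 + 22 = 74 days.
74 mod 7 = 4, so 4 days after Thursday is Monday.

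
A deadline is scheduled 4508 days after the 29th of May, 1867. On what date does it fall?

the 1st of October, 1879

Count 4508 days after May 29, 1867:
From May 29, 1867 to May 29, 1879: 12 years, of which 3 contain a Feb 29 — 9×365 + 3×366 = 4383 days.
May 1879: 31 − 29 = 2 days remain.
Then June (30), July (31), August (31), September (30): 30 + 31 + 31 + 30 = 122 days.
October 1, 1879: 1 day.
Residual: 125 days.
Total: 4508 days.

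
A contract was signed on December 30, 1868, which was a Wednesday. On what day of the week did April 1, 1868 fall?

Count forward from the earlier date (April 1, 1868) to the later (December 30, 1868):
April 1868: 30 − 1 = 29 days remain.
Then May (31), June (30), July (31), August (31), September (30), October (31), November (30): 31 + 30 + 31 + 31 + 30 + 31 + 30 = 214 days.
December 1–30, 1868: 30 days.
Total: 29 + 214 + 30 = 273 days.
273 is a multiple of 7, so April 1, 1868 falls on the same weekday: Wednesday.

Wednesday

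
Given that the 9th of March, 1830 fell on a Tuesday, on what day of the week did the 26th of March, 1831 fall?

Saturday

March 9, 1830 → March 9, 1831: 365 days.
Within March 1831: 26 − 9 = 17 days.
Total: 382 days.
382 mod 7 = 4, so 4 days after Tuesday is Saturday.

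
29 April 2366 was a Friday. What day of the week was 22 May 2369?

Day-of-year of April 29, 2366: 119.
Day-of-year of May 22, 2369: 142.
2366 has 365 days, so 365 − 119 = 246 days remain in 2366.
Full years: 2367: 365; 2368: 366. Sum = 731.
Total: 246 + 731 + 142 = 1119 days.
1119 mod 7 = 6, so 6 days after Friday is Thursday.

Thursday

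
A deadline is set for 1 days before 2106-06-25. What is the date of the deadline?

2106-06-24

Count 1 days before June 25, 2106:
Within June 2106: 25 − 24 = 1 day.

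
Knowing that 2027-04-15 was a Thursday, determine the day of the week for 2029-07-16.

Day-of-year of April 15, 2027: 105.
Day-of-year of July 16, 2029: 197.
2027 has 365 days, so 365 − 105 = 260 days remain in 2027.
Full years: 2028: 366. Sum = 366.
Total: 260 + 366 + 197 = 823 days.
823 mod 7 = 4, so 4 days after Thursday is Monday.

Monday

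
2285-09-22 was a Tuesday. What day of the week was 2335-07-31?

Day-of-year of September 22, 2285: 265.
Day-of-year of July 31, 2335: 212.
2285 has 365 days, so 365 − 265 = 100 days remain in 2285.
Full years 2286–2334: 38 common + 11 leap = 38×365 + 11×366 = 17896 days.
Total: 100 + 17896 + 212 = 18208 days.
18208 mod 7 = 1, so 1 day after Tuesday is Wednesday.

Wednesday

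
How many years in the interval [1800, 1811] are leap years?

Years divisible by 4 in [1800, 1811]: 1800, 1804, 1808.
Of these, 1800 is divisible by 100 but not 400, so not leap.
Leap years: 3 − 1 = 2.

2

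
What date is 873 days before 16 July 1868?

24 February 1866

Count 873 days before July 16, 1868:
Day-of-year of February 24, 1866: 55.
Day-of-year of July 16, 1868: 198.
1866 has 365 days, so 365 − 55 = 310 days remain in 1866.
Full years: 1867: 365. Sum = 365.
Total: 310 + 365 + 198 = 873 days.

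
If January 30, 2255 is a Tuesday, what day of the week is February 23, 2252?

Monday

Count forward from the earlier date (February 23, 2252) to the later (January 30, 2255):
Day-of-year of February 23, 2252: 54.
Day-of-year of January 30, 2255: 30.
2252 has 366 days, so 366 − 54 = 312 days remain in 2252.
Full years: 2253: 365; 2254: 365. Sum = 730.
Total: 312 + 730 + 30 = 1072 days.
1072 mod 7 = 1, so 1 day before Tuesday is Monday.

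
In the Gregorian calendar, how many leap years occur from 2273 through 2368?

Years divisible by 4: 2276, 2280, …, 2368 — 24 in all.
Of these, 2300 is divisible by 100 but not 400, so not leap.
Leap years: 24 − 1 = 23.

23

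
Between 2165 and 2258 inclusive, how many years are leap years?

22

Years divisible by 4: 2168, 2172, …, 2256 — 23 in all.
Of these, 2200 is divisible by 100 but not 400, so not leap.
Leap years: 23 − 1 = 22.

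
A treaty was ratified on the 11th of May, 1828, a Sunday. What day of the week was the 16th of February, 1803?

Count forward from the earlier date (February 16, 1803) to the later (May 11, 1828):
Day-of-year of February 16, 1803: 47.
Day-of-year of May 11, 1828: 132.
1803 has 365 days, so 365 − 47 = 318 days remain in 1803.
Full years 1804–1827: 18 common + 6 leap = 18×365 + 6×366 = 8766 days.
Total: 318 + 8766 + 132 = 9216 days.
9216 mod 7 = 4, so 4 days before Sunday is Wednesday.

Wednesday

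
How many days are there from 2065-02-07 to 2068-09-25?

February 7, 2065 → February 7, 2066: 365 days.
February 7, 2066 → February 7, 2067: 365 days.
February 7, 2067 → February 7, 2068: 365 days.
February 2068: 29 − 7 = 22 days remain (2068 is a leap year, so February has 29 days).
Then March (31), April (30), May (31), June (30), July (31), August (31): 31 + 30 + 31 + 30 + 31 + 31 = 184 days.
September 1–25, 2068: 25 days.
Residual: 231 days.
Total: 1326 days.

1326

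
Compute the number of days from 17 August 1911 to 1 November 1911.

76

August 1911: 31 − 17 = 14 days remain.
Then September (30), October (31): 30 + 31 = 61 days.
November 1, 1911: 1 day.
Total: 14 + 61 + 1 = 76 days.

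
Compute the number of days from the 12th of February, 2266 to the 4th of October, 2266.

February 2266: 28 − 12 = 16 days remain (2266 is not a leap year, so February has 28 days).
Then March (31), April (30), May (31), June (30), July (31), August (31), September (30): 31 + 30 + 31 + 30 + 31 + 31 + 30 = 214 days.
October 1–4, 2266: 4 days.
Total: 16 + 214 + 4 = 234 days.

234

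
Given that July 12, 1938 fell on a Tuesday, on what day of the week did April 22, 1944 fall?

Saturday

July 12, 1938 → July 12, 1939: 365 days.
July 12, 1939 → July 12, 1940: 366 days (1940 is a leap year).
July 12, 1940 → July 12, 1941: 365 days.
July 12, 1941 → July 12, 1942: 365 days.
July 12, 1942 → July 12, 1943: 365 days.
July 1943: 31 − 12 = 19 days remain.
Then August (31), September (30), October (31), November (30), December (31), January (31), February 1944 (29), March (31): 31 + 30 + 31 + 30 + 31 + 31 + 29 + 31 = 244 days.
April 1–22, 1944: 22 days.
Residual: 285 days.
Total: 2111 days.
2111 mod 7 = 4, so 4 days after Tuesday is Saturday.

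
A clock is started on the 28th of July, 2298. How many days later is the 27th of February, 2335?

13362

From July 28, 2298 to July 28, 2334: 36 years, of which 8 contain a Feb 29 — 28×365 + 8×366 = 13148 days.
(2300 is not a leap year (divisible by 100 but not 400).)
July 2334: 31 − 28 = 3 days remain.
Then August (31), September (30), October (31), November (30), December (31), January (31): 31 + 30 + 31 + 30 + 31 + 31 = 184 days.
February 1–27, 2335: 27 days (2335 is not a leap year).
Residual: 214 days.
Total: 13362 days.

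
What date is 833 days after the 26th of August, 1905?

the 7th of December, 1907

Count 833 days after August 26, 1905:
August 26, 1905 → August 26, 1906: 365 days.
August 26, 1906 → August 26, 1907: 365 days.
August 1907: 31 − 26 = 5 days remain.
Then September (30), October (31), November (30): 30 + 31 + 30 = 91 days.
December 1–7, 1907: 7 days.
Residual: 103 days.
Total: 833 days.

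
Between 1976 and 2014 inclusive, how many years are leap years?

10

Years divisible by 4 in [1976, 2014]: 1976, 1980, 1984, 1988, 1992, 1996, 2000, 2004, 2008, 2012.
2000 is divisible by 400, so still leap.
No century exceptions apply. Count: 10.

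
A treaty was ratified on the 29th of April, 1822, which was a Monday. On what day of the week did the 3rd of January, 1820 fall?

Monday

Count forward from the earlier date (January 3, 1820) to the later (April 29, 1822):
January 1820: 31 − 3 = 28 days remain.
Then 26 full months totalling 790 days.
April 1–29, 1822: 29 days.
Total: 28 + 790 + 29 = 847 days.
847 is a multiple of 7, so the 3rd of January, 1820 falls on the same weekday: Monday.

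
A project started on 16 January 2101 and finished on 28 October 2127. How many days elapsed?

Day-of-year of January 16, 2101: 16.
Day-of-year of October 28, 2127: 301.
2101 has 365 days, so 365 − 16 = 349 days remain in 2101.
Full years 2102–2126: 19 common + 6 leap = 19×365 + 6×366 = 9131 days.
Total: 349 + 9131 + 301 = 9781 days.

9781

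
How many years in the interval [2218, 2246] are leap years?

Years divisible by 4 in [2218, 2246]: 2220, 2224, 2228, 2232, 2236, 2240, 2244.
No century exceptions apply. Count: 7.

7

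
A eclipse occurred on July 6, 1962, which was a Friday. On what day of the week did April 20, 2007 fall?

Friday

From July 6, 1962 to July 6, 2006: 44 years, of which 11 contain a Feb 29 — 33×365 + 11×366 = 16071 days.
(2000 is a leap year (divisible by 400).)
July 2006: 31 − 6 = 25 days remain.
Then August (31), September (30), October (31), November (30), December (31), January (31), February 2007 (28), March (31): 31 + 30 + 31 + 30 + 31 + 31 + 28 + 31 = 243 days.
April 1–20, 2007: 20 days.
Residual: 288 days.
Total: 16359 days.
16359 is a multiple of 7, so April 20, 2007 falls on the same weekday: Friday.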